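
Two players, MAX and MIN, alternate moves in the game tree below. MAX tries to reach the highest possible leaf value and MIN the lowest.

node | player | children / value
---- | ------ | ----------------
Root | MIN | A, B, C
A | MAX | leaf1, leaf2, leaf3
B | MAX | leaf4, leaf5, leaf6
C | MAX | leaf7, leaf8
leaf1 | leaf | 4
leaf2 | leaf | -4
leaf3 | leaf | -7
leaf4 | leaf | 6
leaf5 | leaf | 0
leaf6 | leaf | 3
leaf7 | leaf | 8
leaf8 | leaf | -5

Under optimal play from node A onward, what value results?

4

A (MAX): max(4, -4, -7) = 4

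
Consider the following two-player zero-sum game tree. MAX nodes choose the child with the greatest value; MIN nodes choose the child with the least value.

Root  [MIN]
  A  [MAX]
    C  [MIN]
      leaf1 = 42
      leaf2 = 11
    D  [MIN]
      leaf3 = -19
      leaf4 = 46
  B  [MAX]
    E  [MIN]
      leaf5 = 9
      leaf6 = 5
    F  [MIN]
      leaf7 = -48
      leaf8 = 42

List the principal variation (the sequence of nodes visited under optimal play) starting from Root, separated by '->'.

Root -> B -> E -> leaf6

C (MIN): min(42, 11) = 11
D (MIN): min(-19, 46) = -19
A (MAX): max(11, -19) = 11
E (MIN): min(9, 5) = 5
F (MIN): min(-48, 42) = -48
B (MAX): max(5, -48) = 5
Root (MIN): min(11, 5) = 5
At Root, MIN picks B (lowest: 5).
At B, MAX picks E (highest: 5).
At E, MIN picks leaf6 (lowest: 5).
Terminal value 5.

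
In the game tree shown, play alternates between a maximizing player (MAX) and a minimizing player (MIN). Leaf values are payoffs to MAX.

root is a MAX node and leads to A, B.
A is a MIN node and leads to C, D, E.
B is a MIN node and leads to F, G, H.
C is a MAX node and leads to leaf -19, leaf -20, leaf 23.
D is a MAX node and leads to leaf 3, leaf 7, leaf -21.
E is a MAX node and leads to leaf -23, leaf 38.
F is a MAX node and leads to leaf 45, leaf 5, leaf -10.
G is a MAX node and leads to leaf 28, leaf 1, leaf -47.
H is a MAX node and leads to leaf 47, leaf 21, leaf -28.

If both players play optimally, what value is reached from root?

28

C (MAX): max(-19, -20, 23) = 23
D (MAX): max(3, 7, -21) = 7
E (MAX): max(-23, 38) = 38
A (MIN): min(23, 7, 38) = 7
F (MAX): max(45, 5, -10) = 45
G (MAX): max(28, 1, -47) = 28
H (MAX): max(47, 21, -28) = 47
B (MIN): min(45, 28, 47) = 28
root (MAX): max(7, 28) = 28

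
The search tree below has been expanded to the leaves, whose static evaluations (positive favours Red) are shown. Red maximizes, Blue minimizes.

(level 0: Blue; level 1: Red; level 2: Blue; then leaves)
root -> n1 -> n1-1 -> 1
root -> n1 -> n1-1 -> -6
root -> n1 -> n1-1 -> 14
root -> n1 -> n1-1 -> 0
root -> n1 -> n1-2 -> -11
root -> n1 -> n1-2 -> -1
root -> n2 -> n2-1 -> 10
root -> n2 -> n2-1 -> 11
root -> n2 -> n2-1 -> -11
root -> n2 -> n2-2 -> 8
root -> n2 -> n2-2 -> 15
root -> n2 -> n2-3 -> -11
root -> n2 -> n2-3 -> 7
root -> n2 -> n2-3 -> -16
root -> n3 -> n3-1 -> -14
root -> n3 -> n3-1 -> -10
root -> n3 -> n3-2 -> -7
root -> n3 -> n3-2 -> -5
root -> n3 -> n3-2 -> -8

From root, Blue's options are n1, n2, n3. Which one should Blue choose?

n1-1 (Blue): min(1, -6, 14, 0) = -6
n1-2 (Blue): min(-11, -1) = -11
n1 (Red): max(-6, -11) = -6
n2-1 (Blue): min(10, 11, -11) = -11
n2-2 (Blue): min(8, 15) = 8
n2-3 (Blue): min(-11, 7, -16) = -16
n2 (Red): max(-11, 8, -16) = 8
n3-1 (Blue): min(-14, -10) = -14
n3-2 (Blue): min(-7, -5, -8) = -8
n3 (Red): max(-14, -8) = -8
root (Blue): min(-6, 8, -8) = -8
Blue at root wants the lowest of {n1=-6, n2=8, n3=-8}, so chooses n3.

n3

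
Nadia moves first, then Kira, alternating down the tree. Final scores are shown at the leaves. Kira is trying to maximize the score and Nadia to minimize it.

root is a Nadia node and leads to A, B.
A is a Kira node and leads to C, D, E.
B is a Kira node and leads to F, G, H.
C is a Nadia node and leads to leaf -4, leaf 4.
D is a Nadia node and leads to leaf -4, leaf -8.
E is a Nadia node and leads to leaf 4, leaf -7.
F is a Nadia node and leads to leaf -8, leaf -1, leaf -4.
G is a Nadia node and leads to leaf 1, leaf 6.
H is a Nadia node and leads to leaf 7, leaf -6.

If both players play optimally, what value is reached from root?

-4

C (Nadia): min(-4, 4) = -4
D (Nadia): min(-4, -8) = -8
E (Nadia): min(4, -7) = -7
A (Kira): max(-4, -8, -7) = -4
F (Nadia): min(-8, -1, -4) = -8
G (Nadia): min(1, 6) = 1
H (Nadia): min(7, -6) = -6
B (Kira): max(-8, 1, -6) = 1
root (Nadia): min(-4, 1) = -4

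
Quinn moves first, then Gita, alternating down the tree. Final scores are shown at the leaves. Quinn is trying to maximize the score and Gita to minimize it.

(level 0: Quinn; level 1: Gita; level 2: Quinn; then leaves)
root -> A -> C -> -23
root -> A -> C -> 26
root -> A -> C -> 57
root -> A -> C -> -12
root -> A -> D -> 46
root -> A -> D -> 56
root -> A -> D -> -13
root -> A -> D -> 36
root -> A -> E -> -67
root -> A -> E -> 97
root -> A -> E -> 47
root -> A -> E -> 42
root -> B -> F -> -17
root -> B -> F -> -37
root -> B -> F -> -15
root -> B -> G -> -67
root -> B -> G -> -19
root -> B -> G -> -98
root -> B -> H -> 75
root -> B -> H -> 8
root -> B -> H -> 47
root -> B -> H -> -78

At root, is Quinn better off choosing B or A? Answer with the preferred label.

F (Quinn): max(-17, -37, -15) = -15
G (Quinn): max(-67, -19, -98) = -19
H (Quinn): max(75, 8, 47, -78) = 75
B (Gita): min(-15, -19, 75) = -19
C (Quinn): max(-23, 26, 57, -12) = 57
D (Quinn): max(46, 56, -13, 36) = 56
E (Quinn): max(-67, 97, 47, 42) = 97
A (Gita): min(57, 56, 97) = 56
Quinn prefers the higher value; B=-19, A=56. A is better since 56 > -19.

A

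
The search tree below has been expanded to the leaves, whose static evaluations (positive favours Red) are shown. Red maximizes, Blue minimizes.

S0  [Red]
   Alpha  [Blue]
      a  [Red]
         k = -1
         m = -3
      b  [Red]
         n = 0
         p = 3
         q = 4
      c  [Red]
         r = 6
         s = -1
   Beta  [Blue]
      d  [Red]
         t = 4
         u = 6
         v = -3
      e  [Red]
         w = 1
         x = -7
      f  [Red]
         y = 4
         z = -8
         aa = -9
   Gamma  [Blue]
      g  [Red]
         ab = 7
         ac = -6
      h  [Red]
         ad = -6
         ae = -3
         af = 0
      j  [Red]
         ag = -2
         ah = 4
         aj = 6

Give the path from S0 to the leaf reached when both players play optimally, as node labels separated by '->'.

S0 -> Beta -> e -> w

a (Red): max(-1, -3) = -1
b (Red): max(0, 3, 4) = 4
c (Red): max(6, -1) = 6
Alpha (Blue): min(-1, 4, 6) = -1
d (Red): max(4, 6, -3) = 6
e (Red): max(1, -7) = 1
f (Red): max(4, -8, -9) = 4
Beta (Blue): min(6, 1, 4) = 1
g (Red): max(7, -6) = 7
h (Red): max(-6, -3, 0) = 0
j (Red): max(-2, 4, 6) = 6
Gamma (Blue): min(7, 0, 6) = 0
S0 (Red): max(-1, 1, 0) = 1
At S0, Red picks Beta (highest: 1).
At Beta, Blue picks e (lowest: 1).
At e, Red picks w (highest: 1).
Terminal value 1.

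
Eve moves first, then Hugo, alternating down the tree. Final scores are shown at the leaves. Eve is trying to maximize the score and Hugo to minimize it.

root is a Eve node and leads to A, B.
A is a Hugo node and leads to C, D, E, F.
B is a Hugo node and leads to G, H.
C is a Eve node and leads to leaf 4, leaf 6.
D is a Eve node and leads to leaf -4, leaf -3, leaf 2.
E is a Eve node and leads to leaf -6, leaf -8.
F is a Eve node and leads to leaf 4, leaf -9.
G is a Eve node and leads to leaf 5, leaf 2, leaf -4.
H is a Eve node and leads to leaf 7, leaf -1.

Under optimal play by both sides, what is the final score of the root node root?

5

C (Eve): max(4, 6) = 6
D (Eve): max(-4, -3, 2) = 2
E (Eve): max(-6, -8) = -6
F (Eve): max(4, -9) = 4
A (Hugo): min(6, 2, -6, 4) = -6
G (Eve): max(5, 2, -4) = 5
H (Eve): max(7, -1) = 7
B (Hugo): min(5, 7) = 5
root (Eve): max(-6, 5) = 5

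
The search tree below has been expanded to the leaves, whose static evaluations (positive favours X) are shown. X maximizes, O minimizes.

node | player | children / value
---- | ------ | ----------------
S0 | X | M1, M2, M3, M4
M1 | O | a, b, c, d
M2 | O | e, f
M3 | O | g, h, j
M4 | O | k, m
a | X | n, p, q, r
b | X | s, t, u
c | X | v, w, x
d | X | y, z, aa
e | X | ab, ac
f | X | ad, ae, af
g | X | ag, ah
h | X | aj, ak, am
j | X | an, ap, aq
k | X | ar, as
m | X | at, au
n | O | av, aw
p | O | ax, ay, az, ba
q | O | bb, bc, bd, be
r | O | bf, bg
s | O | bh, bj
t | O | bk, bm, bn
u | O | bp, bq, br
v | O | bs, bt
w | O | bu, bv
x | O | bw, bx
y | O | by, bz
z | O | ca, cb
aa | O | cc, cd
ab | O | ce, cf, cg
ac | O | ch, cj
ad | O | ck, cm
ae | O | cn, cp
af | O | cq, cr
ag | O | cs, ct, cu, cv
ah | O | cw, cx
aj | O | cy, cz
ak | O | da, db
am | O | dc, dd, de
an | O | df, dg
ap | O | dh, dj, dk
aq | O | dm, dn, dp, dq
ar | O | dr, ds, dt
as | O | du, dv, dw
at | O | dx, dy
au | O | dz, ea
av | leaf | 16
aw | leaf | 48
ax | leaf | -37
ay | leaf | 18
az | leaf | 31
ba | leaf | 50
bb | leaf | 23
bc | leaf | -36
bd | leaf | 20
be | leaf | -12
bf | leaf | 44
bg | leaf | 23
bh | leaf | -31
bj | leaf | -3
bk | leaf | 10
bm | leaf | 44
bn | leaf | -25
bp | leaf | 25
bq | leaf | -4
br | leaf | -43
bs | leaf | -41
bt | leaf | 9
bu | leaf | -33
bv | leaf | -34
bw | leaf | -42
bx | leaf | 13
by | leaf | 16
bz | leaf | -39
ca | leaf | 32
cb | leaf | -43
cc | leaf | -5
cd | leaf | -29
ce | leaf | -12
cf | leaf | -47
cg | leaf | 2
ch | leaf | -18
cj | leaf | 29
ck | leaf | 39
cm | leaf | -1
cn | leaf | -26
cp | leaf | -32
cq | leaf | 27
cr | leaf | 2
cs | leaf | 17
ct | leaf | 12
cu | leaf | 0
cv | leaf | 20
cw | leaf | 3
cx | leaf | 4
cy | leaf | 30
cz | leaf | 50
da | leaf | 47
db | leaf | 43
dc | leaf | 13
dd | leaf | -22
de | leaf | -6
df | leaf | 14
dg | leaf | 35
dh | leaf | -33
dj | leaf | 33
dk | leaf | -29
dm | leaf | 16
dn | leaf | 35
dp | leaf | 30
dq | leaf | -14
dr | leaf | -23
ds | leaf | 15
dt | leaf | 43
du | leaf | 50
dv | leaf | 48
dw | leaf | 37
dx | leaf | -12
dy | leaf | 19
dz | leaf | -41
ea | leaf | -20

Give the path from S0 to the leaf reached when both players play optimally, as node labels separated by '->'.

S0 -> M3 -> g -> ah -> cw

n (O): min(16, 48) = 16
p (O): min(-37, 18, 31, 50) = -37
q (O): min(23, -36, 20, -12) = -36
r (O): min(44, 23) = 23
a (X): max(16, -37, -36, 23) = 23
s (O): min(-31, -3) = -31
t (O): min(10, 44, -25) = -25
u (O): min(25, -4, -43) = -43
b (X): max(-31, -25, -43) = -25
v (O): min(-41, 9) = -41
w (O): min(-33, -34) = -34
x (O): min(-42, 13) = -42
c (X): max(-41, -34, -42) = -34
y (O): min(16, -39) = -39
z (O): min(32, -43) = -43
aa (O): min(-5, -29) = -29
d (X): max(-39, -43, -29) = -29
M1 (O): min(23, -25, -34, -29) = -34
ab (O): min(-12, -47, 2) = -47
ac (O): min(-18, 29) = -18
e (X): max(-47, -18) = -18
ad (O): min(39, -1) = -1
ae (O): min(-26, -32) = -32
af (O): min(27, 2) = 2
f (X): max(-1, -32, 2) = 2
M2 (O): min(-18, 2) = -18
ag (O): min(17, 12, 0, 20) = 0
ah (O): min(3, 4) = 3
g (X): max(0, 3) = 3
aj (O): min(30, 50) = 30
ak (O): min(47, 43) = 43
am (O): min(13, -22, -6) = -22
h (X): max(30, 43, -22) = 43
an (O): min(14, 35) = 14
ap (O): min(-33, 33, -29) = -33
aq (O): min(16, 35, 30, -14) = -14
j (X): max(14, -33, -14) = 14
M3 (O): min(3, 43, 14) = 3
ar (O): min(-23, 15, 43) = -23
as (O): min(50, 48, 37) = 37
k (X): max(-23, 37) = 37
at (O): min(-12, 19) = -12
au (O): min(-41, -20) = -41
m (X): max(-12, -41) = -12
M4 (O): min(37, -12) = -12
S0 (X): max(-34, -18, 3, -12) = 3
At S0, X picks M3 (highest: 3).
At M3, O picks g (lowest: 3).
At g, X picks ah (highest: 3).
At ah, O picks cw (lowest: 3).
Terminal value 3.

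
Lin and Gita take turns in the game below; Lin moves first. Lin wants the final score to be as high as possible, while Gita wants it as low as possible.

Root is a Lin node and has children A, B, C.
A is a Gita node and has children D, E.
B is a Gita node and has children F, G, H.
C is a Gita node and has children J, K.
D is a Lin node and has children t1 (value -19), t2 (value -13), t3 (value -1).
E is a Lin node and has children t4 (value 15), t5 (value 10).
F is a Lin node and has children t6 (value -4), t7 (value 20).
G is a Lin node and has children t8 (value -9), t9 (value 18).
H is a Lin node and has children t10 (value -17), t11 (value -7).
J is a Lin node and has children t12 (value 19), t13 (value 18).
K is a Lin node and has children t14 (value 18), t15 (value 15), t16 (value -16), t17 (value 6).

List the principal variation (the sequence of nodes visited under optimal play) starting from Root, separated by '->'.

D (Lin): max(-19, -13, -1) = -1
E (Lin): max(15, 10) = 15
A (Gita): min(-1, 15) = -1
F (Lin): max(-4, 20) = 20
G (Lin): max(-9, 18) = 18
H (Lin): max(-17, -7) = -7
B (Gita): min(20, 18, -7) = -7
J (Lin): max(19, 18) = 19
K (Lin): max(18, 15, -16, 6) = 18
C (Gita): min(19, 18) = 18
Root (Lin): max(-1, -7, 18) = 18
At Root, Lin picks C (highest: 18).
At C, Gita picks K (lowest: 18).
At K, Lin picks t14 (highest: 18).
Terminal value 18.

Root -> C -> K -> t14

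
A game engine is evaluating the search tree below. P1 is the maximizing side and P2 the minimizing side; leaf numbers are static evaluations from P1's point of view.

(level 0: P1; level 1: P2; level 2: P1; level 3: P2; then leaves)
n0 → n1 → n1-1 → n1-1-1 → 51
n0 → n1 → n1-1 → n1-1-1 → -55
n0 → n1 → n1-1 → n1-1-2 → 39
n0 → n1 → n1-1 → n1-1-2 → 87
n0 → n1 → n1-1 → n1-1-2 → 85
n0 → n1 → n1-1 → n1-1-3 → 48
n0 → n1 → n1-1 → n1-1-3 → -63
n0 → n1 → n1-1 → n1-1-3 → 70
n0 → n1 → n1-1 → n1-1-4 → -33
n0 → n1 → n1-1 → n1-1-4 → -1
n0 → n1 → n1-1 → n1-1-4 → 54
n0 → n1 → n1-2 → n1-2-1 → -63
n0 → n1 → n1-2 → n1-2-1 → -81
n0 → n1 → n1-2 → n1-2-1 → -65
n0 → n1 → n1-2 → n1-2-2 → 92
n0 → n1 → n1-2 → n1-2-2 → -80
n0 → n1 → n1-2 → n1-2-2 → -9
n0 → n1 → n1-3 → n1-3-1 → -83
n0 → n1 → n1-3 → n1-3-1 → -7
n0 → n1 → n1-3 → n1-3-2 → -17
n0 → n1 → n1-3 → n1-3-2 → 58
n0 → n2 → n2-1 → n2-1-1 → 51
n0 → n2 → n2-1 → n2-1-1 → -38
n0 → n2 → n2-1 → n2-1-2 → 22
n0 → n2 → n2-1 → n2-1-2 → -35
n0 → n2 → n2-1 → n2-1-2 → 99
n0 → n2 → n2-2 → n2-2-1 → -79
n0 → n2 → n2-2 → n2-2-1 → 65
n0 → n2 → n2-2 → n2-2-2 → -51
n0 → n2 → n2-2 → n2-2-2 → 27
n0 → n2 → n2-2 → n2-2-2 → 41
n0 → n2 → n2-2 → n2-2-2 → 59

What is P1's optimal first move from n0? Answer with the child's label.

n2

n1-1-1 (P2): min(51, -55) = -55
n1-1-2 (P2): min(39, 87, 85) = 39
n1-1-3 (P2): min(48, -63, 70) = -63
n1-1-4 (P2): min(-33, -1, 54) = -33
n1-1 (P1): max(-55, 39, -63, -33) = 39
n1-2-1 (P2): min(-63, -81, -65) = -81
n1-2-2 (P2): min(92, -80, -9) = -80
n1-2 (P1): max(-81, -80) = -80
n1-3-1 (P2): min(-83, -7) = -83
n1-3-2 (P2): min(-17, 58) = -17
n1-3 (P1): max(-83, -17) = -17
n1 (P2): min(39, -80, -17) = -80
n2-1-1 (P2): min(51, -38) = -38
n2-1-2 (P2): min(22, -35, 99) = -35
n2-1 (P1): max(-38, -35) = -35
n2-2-1 (P2): min(-79, 65) = -79
n2-2-2 (P2): min(-51, 27, 41, 59) = -51
n2-2 (P1): max(-79, -51) = -51
n2 (P2): min(-35, -51) = -51
n0 (P1): max(-80, -51) = -51
P1 at n0 wants the highest of {n1=-80, n2=-51}, so chooses n2.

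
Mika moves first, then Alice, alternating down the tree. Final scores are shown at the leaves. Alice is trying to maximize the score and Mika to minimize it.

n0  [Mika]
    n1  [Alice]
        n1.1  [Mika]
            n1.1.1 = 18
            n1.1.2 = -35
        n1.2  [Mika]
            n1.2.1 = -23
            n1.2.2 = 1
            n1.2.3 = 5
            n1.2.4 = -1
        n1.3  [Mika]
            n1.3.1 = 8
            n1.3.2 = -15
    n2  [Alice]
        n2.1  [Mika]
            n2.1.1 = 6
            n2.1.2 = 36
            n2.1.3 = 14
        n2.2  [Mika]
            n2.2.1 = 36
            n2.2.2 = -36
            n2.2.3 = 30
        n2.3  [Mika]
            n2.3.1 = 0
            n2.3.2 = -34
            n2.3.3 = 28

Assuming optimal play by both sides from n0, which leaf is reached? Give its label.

n1.3.2

n1.1 (Mika): min(18, -35) = -35
n1.2 (Mika): min(-23, 1, 5, -1) = -23
n1.3 (Mika): min(8, -15) = -15
n1 (Alice): max(-35, -23, -15) = -15
n2.1 (Mika): min(6, 36, 14) = 6
n2.2 (Mika): min(36, -36, 30) = -36
n2.3 (Mika): min(0, -34, 28) = -34
n2 (Alice): max(6, -36, -34) = 6
n0 (Mika): min(-15, 6) = -15
At n0, Mika picks n1 (lowest: -15).
At n1, Alice picks n1.3 (highest: -15).
At n1.3, Mika picks n1.3.2 (lowest: -15).
Terminal value -15.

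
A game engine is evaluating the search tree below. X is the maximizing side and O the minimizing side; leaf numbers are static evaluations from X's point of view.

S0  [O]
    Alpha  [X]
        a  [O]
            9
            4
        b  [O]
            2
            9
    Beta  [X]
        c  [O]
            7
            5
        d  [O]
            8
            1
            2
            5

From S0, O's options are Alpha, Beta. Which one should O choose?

a (O): min(9, 4) = 4
b (O): min(2, 9) = 2
Alpha (X): max(4, 2) = 4
c (O): min(7, 5) = 5
d (O): min(8, 1, 2, 5) = 1
Beta (X): max(5, 1) = 5
S0 (O): min(4, 5) = 4
O at S0 wants the lowest of {Alpha=4, Beta=5}, so chooses Alpha.

Alpha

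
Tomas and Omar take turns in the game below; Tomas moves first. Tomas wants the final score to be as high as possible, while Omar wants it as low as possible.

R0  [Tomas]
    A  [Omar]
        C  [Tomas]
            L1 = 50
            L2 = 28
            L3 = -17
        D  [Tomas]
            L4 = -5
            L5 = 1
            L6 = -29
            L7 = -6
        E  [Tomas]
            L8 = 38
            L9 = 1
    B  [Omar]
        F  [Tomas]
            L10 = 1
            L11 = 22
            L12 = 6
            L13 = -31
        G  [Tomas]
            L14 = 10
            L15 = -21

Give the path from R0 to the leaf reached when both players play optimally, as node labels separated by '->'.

C (Tomas): max(50, 28, -17) = 50
D (Tomas): max(-5, 1, -29, -6) = 1
E (Tomas): max(38, 1) = 38
A (Omar): min(50, 1, 38) = 1
F (Tomas): max(1, 22, 6, -31) = 22
G (Tomas): max(10, -21) = 10
B (Omar): min(22, 10) = 10
R0 (Tomas): max(1, 10) = 10
At R0, Tomas picks B (highest: 10).
At B, Omar picks G (lowest: 10).
At G, Tomas picks L14 (highest: 10).
Terminal value 10.

R0 -> B -> G -> L14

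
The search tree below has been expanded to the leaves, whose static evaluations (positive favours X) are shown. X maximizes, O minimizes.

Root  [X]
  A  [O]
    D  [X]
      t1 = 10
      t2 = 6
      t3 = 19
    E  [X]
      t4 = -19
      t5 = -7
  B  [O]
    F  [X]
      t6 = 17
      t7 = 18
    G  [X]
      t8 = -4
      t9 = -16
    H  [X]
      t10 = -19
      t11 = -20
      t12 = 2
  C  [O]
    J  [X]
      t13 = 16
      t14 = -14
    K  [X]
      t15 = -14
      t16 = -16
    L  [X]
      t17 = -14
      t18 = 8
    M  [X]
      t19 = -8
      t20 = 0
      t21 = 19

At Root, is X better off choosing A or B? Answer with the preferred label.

B

D (X): max(10, 6, 19) = 19
E (X): max(-19, -7) = -7
A (O): min(19, -7) = -7
F (X): max(17, 18) = 18
G (X): max(-4, -16) = -4
H (X): max(-19, -20, 2) = 2
B (O): min(18, -4, 2) = -4
X prefers the higher value; A=-7, B=-4. B is better since -4 > -7.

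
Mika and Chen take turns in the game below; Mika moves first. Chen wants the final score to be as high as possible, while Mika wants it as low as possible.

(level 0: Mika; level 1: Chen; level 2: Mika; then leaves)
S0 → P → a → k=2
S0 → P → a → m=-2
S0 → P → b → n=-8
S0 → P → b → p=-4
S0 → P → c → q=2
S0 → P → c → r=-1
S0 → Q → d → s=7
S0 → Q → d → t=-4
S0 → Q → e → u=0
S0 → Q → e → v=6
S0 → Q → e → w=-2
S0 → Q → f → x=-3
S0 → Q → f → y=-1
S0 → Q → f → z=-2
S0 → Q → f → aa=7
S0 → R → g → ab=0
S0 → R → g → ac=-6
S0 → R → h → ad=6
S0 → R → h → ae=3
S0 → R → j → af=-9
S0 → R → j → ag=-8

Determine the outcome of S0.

-2

a (Mika): min(2, -2) = -2
b (Mika): min(-8, -4) = -8
c (Mika): min(2, -1) = -1
P (Chen): max(-2, -8, -1) = -1
d (Mika): min(7, -4) = -4
e (Mika): min(0, 6, -2) = -2
f (Mika): min(-3, -1, -2, 7) = -3
Q (Chen): max(-4, -2, -3) = -2
g (Mika): min(0, -6) = -6
h (Mika): min(6, 3) = 3
j (Mika): min(-9, -8) = -9
R (Chen): max(-6, 3, -9) = 3
S0 (Mika): min(-1, -2, 3) = -2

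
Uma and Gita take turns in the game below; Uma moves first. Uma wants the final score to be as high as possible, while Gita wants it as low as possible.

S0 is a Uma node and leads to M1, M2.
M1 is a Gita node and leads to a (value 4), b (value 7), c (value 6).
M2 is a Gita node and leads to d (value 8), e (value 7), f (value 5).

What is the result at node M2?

5

M2 (Gita): min(8, 7, 5) = 5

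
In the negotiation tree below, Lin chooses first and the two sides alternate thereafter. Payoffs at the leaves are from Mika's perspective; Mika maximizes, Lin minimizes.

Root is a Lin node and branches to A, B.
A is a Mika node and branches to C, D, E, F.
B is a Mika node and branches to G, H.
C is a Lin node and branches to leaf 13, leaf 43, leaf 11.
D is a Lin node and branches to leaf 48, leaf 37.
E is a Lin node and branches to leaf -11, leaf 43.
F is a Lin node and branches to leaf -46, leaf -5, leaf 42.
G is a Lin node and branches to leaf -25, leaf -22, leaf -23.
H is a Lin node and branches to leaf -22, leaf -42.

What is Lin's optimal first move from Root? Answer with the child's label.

C (Lin): min(13, 43, 11) = 11
D (Lin): min(48, 37) = 37
E (Lin): min(-11, 43) = -11
F (Lin): min(-46, -5, 42) = -46
A (Mika): max(11, 37, -11, -46) = 37
G (Lin): min(-25, -22, -23) = -25
H (Lin): min(-22, -42) = -42
B (Mika): max(-25, -42) = -25
Root (Lin): min(37, -25) = -25
Lin at Root wants the lowest of {A=37, B=-25}, so chooses B.

B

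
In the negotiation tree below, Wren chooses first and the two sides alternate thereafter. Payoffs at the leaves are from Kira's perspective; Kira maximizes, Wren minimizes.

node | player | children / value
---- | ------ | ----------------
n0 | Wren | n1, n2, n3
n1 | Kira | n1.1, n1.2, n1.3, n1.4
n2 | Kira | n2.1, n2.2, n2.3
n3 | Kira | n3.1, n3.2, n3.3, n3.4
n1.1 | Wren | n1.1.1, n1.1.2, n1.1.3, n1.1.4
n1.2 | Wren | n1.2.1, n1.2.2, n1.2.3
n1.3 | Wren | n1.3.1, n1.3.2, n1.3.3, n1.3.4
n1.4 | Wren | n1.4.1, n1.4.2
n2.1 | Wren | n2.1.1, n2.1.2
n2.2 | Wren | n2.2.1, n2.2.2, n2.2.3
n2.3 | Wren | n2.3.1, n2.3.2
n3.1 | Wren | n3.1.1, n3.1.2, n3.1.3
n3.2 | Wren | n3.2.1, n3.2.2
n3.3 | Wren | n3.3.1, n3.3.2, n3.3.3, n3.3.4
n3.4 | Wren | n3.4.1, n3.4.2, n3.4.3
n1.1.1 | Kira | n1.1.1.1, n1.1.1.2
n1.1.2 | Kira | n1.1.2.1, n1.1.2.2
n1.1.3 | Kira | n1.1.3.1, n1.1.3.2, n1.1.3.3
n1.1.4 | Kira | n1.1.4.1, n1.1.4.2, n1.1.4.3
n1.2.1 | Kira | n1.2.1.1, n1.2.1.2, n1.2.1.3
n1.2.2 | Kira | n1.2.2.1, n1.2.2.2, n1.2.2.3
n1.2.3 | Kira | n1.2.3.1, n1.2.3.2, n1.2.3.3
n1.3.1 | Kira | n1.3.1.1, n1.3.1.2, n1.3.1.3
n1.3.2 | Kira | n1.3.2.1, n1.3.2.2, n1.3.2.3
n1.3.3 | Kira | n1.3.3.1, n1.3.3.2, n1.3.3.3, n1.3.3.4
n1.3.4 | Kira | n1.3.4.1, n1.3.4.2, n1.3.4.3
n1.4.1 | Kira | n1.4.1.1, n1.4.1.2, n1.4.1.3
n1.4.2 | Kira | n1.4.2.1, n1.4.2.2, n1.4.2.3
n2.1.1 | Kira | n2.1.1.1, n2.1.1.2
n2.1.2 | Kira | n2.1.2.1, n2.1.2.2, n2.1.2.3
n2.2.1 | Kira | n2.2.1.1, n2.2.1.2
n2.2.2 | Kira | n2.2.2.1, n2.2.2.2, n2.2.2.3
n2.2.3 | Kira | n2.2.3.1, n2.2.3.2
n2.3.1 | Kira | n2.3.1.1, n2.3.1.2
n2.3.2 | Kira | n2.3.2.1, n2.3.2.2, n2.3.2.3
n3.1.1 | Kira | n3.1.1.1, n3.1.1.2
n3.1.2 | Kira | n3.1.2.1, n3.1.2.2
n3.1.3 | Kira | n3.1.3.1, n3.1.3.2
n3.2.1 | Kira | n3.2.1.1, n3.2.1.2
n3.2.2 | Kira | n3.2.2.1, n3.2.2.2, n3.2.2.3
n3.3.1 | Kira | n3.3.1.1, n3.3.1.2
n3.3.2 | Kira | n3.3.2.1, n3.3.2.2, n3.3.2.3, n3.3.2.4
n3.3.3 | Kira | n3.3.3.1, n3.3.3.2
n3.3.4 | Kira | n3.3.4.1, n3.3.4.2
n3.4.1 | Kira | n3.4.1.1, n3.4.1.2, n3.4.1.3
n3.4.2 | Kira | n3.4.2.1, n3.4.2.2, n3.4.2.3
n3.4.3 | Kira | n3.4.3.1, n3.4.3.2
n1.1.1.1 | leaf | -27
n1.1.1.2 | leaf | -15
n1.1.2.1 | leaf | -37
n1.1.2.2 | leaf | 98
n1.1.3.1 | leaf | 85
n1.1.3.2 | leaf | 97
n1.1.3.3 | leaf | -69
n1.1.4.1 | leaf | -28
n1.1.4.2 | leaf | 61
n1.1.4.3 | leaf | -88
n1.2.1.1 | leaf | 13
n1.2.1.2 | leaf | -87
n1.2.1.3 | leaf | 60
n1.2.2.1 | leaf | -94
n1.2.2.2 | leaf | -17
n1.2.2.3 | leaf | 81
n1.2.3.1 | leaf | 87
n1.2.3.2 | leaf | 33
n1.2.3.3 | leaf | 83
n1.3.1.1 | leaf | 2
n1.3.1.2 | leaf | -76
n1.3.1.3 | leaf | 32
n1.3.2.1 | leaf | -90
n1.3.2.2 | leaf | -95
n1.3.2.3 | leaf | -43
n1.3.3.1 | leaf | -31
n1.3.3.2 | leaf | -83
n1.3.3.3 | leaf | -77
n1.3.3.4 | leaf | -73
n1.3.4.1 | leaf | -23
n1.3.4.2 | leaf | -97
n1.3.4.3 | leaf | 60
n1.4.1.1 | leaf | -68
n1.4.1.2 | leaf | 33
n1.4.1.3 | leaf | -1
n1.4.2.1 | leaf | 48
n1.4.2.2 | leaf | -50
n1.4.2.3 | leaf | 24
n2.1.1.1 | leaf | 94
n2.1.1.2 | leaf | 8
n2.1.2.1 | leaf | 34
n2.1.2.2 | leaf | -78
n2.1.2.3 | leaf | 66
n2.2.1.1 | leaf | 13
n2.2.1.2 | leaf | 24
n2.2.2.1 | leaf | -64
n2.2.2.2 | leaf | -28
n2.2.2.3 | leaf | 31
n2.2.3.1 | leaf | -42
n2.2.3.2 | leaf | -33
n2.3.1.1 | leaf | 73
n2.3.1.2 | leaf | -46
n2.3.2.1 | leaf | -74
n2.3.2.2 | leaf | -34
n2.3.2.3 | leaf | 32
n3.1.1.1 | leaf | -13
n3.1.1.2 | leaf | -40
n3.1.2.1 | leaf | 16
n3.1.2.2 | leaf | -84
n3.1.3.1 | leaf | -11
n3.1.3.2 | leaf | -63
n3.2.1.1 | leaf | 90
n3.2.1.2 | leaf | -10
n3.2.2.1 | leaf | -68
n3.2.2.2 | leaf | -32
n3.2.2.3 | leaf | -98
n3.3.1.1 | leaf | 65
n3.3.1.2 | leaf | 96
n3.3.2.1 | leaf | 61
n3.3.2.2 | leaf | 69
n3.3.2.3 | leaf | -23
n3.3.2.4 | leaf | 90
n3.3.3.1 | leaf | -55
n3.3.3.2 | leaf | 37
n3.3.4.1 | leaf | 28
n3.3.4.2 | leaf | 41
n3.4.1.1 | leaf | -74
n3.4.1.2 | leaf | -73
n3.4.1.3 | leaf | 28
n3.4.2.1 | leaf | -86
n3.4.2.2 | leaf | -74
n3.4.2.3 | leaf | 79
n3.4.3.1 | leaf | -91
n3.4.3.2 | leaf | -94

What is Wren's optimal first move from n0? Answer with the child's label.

n3

n1.1.1 (Kira): max(-27, -15) = -15
n1.1.2 (Kira): max(-37, 98) = 98
n1.1.3 (Kira): max(85, 97, -69) = 97
n1.1.4 (Kira): max(-28, 61, -88) = 61
n1.1 (Wren): min(-15, 98, 97, 61) = -15
n1.2.1 (Kira): max(13, -87, 60) = 60
n1.2.2 (Kira): max(-94, -17, 81) = 81
n1.2.3 (Kira): max(87, 33, 83) = 87
n1.2 (Wren): min(60, 81, 87) = 60
n1.3.1 (Kira): max(2, -76, 32) = 32
n1.3.2 (Kira): max(-90, -95, -43) = -43
n1.3.3 (Kira): max(-31, -83, -77, -73) = -31
n1.3.4 (Kira): max(-23, -97, 60) = 60
n1.3 (Wren): min(32, -43, -31, 60) = -43
n1.4.1 (Kira): max(-68, 33, -1) = 33
n1.4.2 (Kira): max(48, -50, 24) = 48
n1.4 (Wren): min(33, 48) = 33
n1 (Kira): max(-15, 60, -43, 33) = 60
n2.1.1 (Kira): max(94, 8) = 94
n2.1.2 (Kira): max(34, -78, 66) = 66
n2.1 (Wren): min(94, 66) = 66
n2.2.1 (Kira): max(13, 24) = 24
n2.2.2 (Kira): max(-64, -28, 31) = 31
n2.2.3 (Kira): max(-42, -33) = -33
n2.2 (Wren): min(24, 31, -33) = -33
n2.3.1 (Kira): max(73, -46) = 73
n2.3.2 (Kira): max(-74, -34, 32) = 32
n2.3 (Wren): min(73, 32) = 32
n2 (Kira): max(66, -33, 32) = 66
n3.1.1 (Kira): max(-13, -40) = -13
n3.1.2 (Kira): max(16, -84) = 16
n3.1.3 (Kira): max(-11, -63) = -11
n3.1 (Wren): min(-13, 16, -11) = -13
n3.2.1 (Kira): max(90, -10) = 90
n3.2.2 (Kira): max(-68, -32, -98) = -32
n3.2 (Wren): min(90, -32) = -32
n3.3.1 (Kira): max(65, 96) = 96
n3.3.2 (Kira): max(61, 69, -23, 90) = 90
n3.3.3 (Kira): max(-55, 37) = 37
n3.3.4 (Kira): max(28, 41) = 41
n3.3 (Wren): min(96, 90, 37, 41) = 37
n3.4.1 (Kira): max(-74, -73, 28) = 28
n3.4.2 (Kira): max(-86, -74, 79) = 79
n3.4.3 (Kira): max(-91, -94) = -91
n3.4 (Wren): min(28, 79, -91) = -91
n3 (Kira): max(-13, -32, 37, -91) = 37
n0 (Wren): min(60, 66, 37) = 37
Wren at n0 wants the lowest of {n1=60, n2=66, n3=37}, so chooses n3.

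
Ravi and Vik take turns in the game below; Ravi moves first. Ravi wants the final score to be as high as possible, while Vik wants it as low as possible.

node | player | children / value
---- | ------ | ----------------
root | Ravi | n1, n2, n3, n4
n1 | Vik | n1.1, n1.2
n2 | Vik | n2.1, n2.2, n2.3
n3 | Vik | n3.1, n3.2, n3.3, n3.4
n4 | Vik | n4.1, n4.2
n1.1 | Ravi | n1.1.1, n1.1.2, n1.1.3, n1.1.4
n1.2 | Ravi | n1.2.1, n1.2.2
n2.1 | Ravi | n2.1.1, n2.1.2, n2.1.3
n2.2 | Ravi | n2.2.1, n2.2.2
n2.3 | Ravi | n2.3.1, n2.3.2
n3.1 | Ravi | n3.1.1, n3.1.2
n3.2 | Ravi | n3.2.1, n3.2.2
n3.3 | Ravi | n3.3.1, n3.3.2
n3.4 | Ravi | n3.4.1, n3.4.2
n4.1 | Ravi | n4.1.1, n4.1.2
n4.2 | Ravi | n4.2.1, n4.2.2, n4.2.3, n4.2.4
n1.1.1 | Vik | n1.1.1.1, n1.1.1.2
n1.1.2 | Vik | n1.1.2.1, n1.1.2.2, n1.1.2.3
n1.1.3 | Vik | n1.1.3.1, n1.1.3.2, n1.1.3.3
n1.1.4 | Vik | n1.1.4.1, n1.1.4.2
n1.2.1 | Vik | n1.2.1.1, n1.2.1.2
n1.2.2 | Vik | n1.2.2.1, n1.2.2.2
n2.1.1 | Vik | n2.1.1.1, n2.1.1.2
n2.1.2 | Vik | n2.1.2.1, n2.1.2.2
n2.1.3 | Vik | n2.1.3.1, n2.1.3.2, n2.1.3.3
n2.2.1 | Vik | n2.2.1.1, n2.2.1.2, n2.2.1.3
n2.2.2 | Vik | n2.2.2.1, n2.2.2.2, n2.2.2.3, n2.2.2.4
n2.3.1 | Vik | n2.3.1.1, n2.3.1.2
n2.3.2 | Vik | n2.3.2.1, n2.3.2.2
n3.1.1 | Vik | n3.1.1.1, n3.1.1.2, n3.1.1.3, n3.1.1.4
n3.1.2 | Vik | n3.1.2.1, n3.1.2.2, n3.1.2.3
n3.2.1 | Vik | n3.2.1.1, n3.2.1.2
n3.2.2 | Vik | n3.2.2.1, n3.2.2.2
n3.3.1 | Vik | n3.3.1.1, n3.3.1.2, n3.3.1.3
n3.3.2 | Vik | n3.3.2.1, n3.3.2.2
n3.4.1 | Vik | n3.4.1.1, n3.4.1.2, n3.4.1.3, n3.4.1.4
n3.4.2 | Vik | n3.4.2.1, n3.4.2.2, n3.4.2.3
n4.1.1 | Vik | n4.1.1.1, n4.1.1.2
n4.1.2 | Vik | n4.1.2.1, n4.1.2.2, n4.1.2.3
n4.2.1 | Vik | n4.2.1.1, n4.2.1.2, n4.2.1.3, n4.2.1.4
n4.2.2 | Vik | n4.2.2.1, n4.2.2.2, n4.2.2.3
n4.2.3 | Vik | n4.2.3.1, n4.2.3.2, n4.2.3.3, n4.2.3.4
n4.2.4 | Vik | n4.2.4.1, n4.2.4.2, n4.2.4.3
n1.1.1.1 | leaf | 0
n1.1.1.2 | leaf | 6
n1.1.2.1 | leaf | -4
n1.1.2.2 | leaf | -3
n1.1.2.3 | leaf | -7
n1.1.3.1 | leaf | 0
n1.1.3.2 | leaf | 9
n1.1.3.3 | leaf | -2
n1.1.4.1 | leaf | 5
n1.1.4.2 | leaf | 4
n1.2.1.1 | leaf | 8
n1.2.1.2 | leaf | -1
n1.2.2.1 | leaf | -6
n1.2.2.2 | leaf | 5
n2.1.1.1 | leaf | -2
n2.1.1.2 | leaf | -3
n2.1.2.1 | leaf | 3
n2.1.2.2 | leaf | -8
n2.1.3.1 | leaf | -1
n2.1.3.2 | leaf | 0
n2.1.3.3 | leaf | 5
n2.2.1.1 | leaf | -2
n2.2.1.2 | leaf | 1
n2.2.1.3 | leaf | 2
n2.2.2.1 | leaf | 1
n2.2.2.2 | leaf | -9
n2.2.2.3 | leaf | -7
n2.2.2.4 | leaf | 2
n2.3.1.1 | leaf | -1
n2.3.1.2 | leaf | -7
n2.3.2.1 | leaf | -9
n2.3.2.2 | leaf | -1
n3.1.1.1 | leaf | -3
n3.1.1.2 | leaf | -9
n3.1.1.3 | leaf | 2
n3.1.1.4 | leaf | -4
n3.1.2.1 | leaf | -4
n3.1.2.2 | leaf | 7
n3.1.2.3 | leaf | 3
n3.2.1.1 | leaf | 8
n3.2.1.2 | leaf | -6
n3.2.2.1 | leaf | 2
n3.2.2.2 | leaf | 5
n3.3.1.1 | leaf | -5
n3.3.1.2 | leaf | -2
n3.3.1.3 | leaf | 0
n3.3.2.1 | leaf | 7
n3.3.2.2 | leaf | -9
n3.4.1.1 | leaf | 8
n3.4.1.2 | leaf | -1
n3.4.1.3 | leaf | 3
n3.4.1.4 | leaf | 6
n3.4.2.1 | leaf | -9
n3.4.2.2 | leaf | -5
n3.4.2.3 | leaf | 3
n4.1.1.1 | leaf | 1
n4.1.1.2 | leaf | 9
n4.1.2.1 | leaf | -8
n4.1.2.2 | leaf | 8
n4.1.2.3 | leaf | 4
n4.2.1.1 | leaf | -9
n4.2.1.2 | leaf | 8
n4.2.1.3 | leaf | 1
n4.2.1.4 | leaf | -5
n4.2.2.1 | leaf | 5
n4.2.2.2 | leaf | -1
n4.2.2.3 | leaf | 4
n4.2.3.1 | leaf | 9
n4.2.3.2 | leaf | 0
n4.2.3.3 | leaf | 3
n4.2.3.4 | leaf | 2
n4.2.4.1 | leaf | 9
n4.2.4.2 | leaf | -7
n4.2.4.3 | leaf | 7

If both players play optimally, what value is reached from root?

n1.1.1 (Vik): min(0, 6) = 0
n1.1.2 (Vik): min(-4, -3, -7) = -7
n1.1.3 (Vik): min(0, 9, -2) = -2
n1.1.4 (Vik): min(5, 4) = 4
n1.1 (Ravi): max(0, -7, -2, 4) = 4
n1.2.1 (Vik): min(8, -1) = -1
n1.2.2 (Vik): min(-6, 5) = -6
n1.2 (Ravi): max(-1, -6) = -1
n1 (Vik): min(4, -1) = -1
n2.1.1 (Vik): min(-2, -3) = -3
n2.1.2 (Vik): min(3, -8) = -8
n2.1.3 (Vik): min(-1, 0, 5) = -1
n2.1 (Ravi): max(-3, -8, -1) = -1
n2.2.1 (Vik): min(-2, 1, 2) = -2
n2.2.2 (Vik): min(1, -9, -7, 2) = -9
n2.2 (Ravi): max(-2, -9) = -2
n2.3.1 (Vik): min(-1, -7) = -7
n2.3.2 (Vik): min(-9, -1) = -9
n2.3 (Ravi): max(-7, -9) = -7
n2 (Vik): min(-1, -2, -7) = -7
n3.1.1 (Vik): min(-3, -9, 2, -4) = -9
n3.1.2 (Vik): min(-4, 7, 3) = -4
n3.1 (Ravi): max(-9, -4) = -4
n3.2.1 (Vik): min(8, -6) = -6
n3.2.2 (Vik): min(2, 5) = 2
n3.2 (Ravi): max(-6, 2) = 2
n3.3.1 (Vik): min(-5, -2, 0) = -5
n3.3.2 (Vik): min(7, -9) = -9
n3.3 (Ravi): max(-5, -9) = -5
n3.4.1 (Vik): min(8, -1, 3, 6) = -1
n3.4.2 (Vik): min(-9, -5, 3) = -9
n3.4 (Ravi): max(-1, -9) = -1
n3 (Vik): min(-4, 2, -5, -1) = -5
n4.1.1 (Vik): min(1, 9) = 1
n4.1.2 (Vik): min(-8, 8, 4) = -8
n4.1 (Ravi): max(1, -8) = 1
n4.2.1 (Vik): min(-9, 8, 1, -5) = -9
n4.2.2 (Vik): min(5, -1, 4) = -1
n4.2.3 (Vik): min(9, 0, 3, 2) = 0
n4.2.4 (Vik): min(9, -7, 7) = -7
n4.2 (Ravi): max(-9, -1, 0, -7) = 0
n4 (Vik): min(1, 0) = 0
root (Ravi): max(-1, -7, -5, 0) = 0

0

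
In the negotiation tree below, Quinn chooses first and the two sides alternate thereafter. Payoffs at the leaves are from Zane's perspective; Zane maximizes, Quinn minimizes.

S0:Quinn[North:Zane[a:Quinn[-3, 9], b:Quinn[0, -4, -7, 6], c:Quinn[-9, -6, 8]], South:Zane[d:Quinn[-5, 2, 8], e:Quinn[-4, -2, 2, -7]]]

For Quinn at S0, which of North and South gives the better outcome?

a (Quinn): min(-3, 9) = -3
b (Quinn): min(0, -4, -7, 6) = -7
c (Quinn): min(-9, -6, 8) = -9
North (Zane): max(-3, -7, -9) = -3
d (Quinn): min(-5, 2, 8) = -5
e (Quinn): min(-4, -2, 2, -7) = -7
South (Zane): max(-5, -7) = -5
Quinn prefers the lower value; North=-3, South=-5. South is better since -5 < -3.

South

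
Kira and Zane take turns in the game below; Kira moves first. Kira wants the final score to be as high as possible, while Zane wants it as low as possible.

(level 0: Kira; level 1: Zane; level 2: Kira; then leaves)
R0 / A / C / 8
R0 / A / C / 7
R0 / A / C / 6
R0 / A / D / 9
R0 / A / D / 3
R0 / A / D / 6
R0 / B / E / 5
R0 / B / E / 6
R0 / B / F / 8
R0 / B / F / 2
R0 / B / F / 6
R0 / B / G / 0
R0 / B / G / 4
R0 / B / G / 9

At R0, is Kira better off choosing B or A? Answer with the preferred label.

E (Kira): max(5, 6) = 6
F (Kira): max(8, 2, 6) = 8
G (Kira): max(0, 4, 9) = 9
B (Zane): min(6, 8, 9) = 6
C (Kira): max(8, 7, 6) = 8
D (Kira): max(9, 3, 6) = 9
A (Zane): min(8, 9) = 8
Kira prefers the higher value; B=6, A=8. A is better since 8 > 6.

A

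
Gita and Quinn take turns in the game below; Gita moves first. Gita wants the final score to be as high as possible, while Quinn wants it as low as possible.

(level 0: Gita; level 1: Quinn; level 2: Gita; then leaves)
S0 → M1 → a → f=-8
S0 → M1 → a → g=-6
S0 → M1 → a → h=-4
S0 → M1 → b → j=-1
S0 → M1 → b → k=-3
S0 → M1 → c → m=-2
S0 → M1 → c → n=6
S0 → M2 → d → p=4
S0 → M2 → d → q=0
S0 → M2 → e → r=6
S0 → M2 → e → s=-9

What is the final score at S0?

a (Gita): max(-8, -6, -4) = -4
b (Gita): max(-1, -3) = -1
c (Gita): max(-2, 6) = 6
M1 (Quinn): min(-4, -1, 6) = -4
d (Gita): max(4, 0) = 4
e (Gita): max(6, -9) = 6
M2 (Quinn): min(4, 6) = 4
S0 (Gita): max(-4, 4) = 4

4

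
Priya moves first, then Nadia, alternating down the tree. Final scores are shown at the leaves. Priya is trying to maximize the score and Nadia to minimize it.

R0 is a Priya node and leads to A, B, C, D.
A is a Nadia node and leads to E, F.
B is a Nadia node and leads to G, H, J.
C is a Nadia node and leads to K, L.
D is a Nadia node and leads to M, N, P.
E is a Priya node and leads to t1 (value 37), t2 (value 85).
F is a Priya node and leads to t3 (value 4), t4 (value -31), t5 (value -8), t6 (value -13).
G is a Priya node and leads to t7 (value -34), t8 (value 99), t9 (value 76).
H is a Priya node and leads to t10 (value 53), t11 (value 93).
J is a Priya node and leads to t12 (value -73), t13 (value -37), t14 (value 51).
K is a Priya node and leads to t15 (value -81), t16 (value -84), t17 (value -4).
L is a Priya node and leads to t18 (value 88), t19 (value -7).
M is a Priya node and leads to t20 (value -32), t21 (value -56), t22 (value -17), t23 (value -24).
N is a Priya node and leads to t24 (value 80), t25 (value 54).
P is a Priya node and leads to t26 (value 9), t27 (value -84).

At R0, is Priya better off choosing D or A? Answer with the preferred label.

M (Priya): max(-32, -56, -17, -24) = -17
N (Priya): max(80, 54) = 80
P (Priya): max(9, -84) = 9
D (Nadia): min(-17, 80, 9) = -17
E (Priya): max(37, 85) = 85
F (Priya): max(4, -31, -8, -13) = 4
A (Nadia): min(85, 4) = 4
Priya prefers the higher value; D=-17, A=4. A is better since 4 > -17.

A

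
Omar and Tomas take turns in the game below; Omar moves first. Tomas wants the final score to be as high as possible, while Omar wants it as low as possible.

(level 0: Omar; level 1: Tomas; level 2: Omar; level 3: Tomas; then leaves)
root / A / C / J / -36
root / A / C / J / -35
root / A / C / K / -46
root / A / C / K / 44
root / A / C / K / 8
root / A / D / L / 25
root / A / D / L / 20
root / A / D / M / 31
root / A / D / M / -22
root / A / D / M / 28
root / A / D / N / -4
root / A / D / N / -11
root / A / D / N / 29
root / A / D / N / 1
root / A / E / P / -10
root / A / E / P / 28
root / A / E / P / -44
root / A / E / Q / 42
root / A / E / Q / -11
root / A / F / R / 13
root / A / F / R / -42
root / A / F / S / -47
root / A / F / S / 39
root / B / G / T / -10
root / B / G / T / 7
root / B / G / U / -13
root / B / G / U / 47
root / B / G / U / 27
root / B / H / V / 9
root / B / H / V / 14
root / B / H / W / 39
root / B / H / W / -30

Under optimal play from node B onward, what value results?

14

T (Tomas): max(-10, 7) = 7
U (Tomas): max(-13, 47, 27) = 47
G (Omar): min(7, 47) = 7
V (Tomas): max(9, 14) = 14
W (Tomas): max(39, -30) = 39
H (Omar): min(14, 39) = 14
B (Tomas): max(7, 14) = 14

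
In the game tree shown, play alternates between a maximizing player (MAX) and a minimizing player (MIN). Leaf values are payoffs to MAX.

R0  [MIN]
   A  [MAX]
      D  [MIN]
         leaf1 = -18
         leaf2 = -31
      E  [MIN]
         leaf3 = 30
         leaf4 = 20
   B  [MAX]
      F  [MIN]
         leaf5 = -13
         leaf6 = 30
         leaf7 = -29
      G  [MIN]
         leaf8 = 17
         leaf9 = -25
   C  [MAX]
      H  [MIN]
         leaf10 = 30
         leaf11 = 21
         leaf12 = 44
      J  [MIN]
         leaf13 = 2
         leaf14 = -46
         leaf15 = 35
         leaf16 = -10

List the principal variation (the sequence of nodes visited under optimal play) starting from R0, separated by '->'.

D (MIN): min(-18, -31) = -31
E (MIN): min(30, 20) = 20
A (MAX): max(-31, 20) = 20
F (MIN): min(-13, 30, -29) = -29
G (MIN): min(17, -25) = -25
B (MAX): max(-29, -25) = -25
H (MIN): min(30, 21, 44) = 21
J (MIN): min(2, -46, 35, -10) = -46
C (MAX): max(21, -46) = 21
R0 (MIN): min(20, -25, 21) = -25
At R0, MIN picks B (lowest: -25).
At B, MAX picks G (highest: -25).
At G, MIN picks leaf9 (lowest: -25).
Terminal value -25.

R0 -> B -> G -> leaf9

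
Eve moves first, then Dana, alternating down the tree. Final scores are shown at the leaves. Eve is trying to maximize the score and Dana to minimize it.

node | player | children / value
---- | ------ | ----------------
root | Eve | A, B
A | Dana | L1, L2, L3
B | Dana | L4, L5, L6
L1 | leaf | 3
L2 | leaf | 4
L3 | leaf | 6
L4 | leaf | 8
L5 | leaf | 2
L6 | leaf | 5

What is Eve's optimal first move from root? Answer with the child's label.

A (Dana): min(3, 4, 6) = 3
B (Dana): min(8, 2, 5) = 2
root (Eve): max(3, 2) = 3
Eve at root wants the highest of {A=3, B=2}, so chooses A.

A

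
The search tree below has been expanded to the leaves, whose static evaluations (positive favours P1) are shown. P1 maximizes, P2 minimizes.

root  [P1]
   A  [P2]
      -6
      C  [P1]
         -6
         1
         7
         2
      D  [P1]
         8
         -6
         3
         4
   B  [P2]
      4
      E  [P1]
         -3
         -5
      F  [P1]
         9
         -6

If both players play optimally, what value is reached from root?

C (P1): max(-6, 1, 7, 2) = 7
D (P1): max(8, -6, 3, 4) = 8
A (P2): min(-6, 7, 8) = -6
E (P1): max(-3, -5) = -3
F (P1): max(9, -6) = 9
B (P2): min(4, -3, 9) = -3
root (P1): max(-6, -3) = -3

-3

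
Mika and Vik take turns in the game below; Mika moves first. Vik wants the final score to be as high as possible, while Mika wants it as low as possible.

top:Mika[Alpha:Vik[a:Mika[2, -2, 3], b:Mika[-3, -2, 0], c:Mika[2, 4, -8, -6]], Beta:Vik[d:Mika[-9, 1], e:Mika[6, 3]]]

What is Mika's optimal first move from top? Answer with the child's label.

Alpha

a (Mika): min(2, -2, 3) = -2
b (Mika): min(-3, -2, 0) = -3
c (Mika): min(2, 4, -8, -6) = -8
Alpha (Vik): max(-2, -3, -8) = -2
d (Mika): min(-9, 1) = -9
e (Mika): min(6, 3) = 3
Beta (Vik): max(-9, 3) = 3
top (Mika): min(-2, 3) = -2
Mika at top wants the lowest of {Alpha=-2, Beta=3}, so chooses Alpha.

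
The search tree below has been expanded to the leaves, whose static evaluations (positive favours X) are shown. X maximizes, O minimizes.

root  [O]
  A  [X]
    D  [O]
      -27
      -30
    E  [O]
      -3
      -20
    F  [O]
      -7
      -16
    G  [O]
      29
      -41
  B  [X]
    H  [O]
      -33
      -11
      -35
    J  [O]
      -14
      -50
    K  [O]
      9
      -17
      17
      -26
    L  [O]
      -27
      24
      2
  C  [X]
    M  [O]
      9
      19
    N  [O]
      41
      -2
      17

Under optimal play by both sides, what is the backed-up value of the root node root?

D (O): min(-27, -30) = -30
E (O): min(-3, -20) = -20
F (O): min(-7, -16) = -16
G (O): min(29, -41) = -41
A (X): max(-30, -20, -16, -41) = -16
H (O): min(-33, -11, -35) = -35
J (O): min(-14, -50) = -50
K (O): min(9, -17, 17, -26) = -26
L (O): min(-27, 24, 2) = -27
B (X): max(-35, -50, -26, -27) = -26
M (O): min(9, 19) = 9
N (O): min(41, -2, 17) = -2
C (X): max(9, -2) = 9
root (O): min(-16, -26, 9) = -26

-26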